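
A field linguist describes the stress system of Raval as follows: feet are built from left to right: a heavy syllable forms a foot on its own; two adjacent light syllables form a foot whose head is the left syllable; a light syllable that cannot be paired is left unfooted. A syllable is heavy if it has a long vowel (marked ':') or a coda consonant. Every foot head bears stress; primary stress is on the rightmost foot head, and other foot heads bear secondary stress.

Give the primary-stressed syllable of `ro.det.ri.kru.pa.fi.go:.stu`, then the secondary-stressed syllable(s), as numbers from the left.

primary 7, secondary 2, 3, 5

Weights: 1 ro L, 2 det H, 3 ri L, 4 kru L, 5 pa L, 6 fi L, 7 go: H, 8 stu L.
Parse left to right (heavy = foot alone; LL = one foot; stranded L unfooted): ro (ˈdet) (ˈri.kru) (ˈpa.fi) (ˈgo:) stu.
Foot heads: 2, 3, 5, 7.
Primary stress on the rightmost head = syllable 7.
Secondary stress on 2, 3, 5: ro.ˌdet.ˌri.kru.ˌpa.fi.ˈgo:.stu.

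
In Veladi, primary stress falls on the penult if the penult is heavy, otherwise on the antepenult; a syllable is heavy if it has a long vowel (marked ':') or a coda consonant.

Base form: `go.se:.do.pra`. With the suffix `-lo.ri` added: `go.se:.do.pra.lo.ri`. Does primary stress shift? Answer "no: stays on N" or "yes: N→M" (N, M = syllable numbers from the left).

Base `go.se:.do.pra` (4 syllables):
  Weights: 2 se: H, 3 do L, 4 pra L.
  The penult (syllable 3, do) is light, so stress falls on the antepenult (syllable 2, se:).
  → primary stress on syllable 2.
Suffixed `go.se:.do.pra.lo.ri` (6 syllables):
  Weights: 4 pra L, 5 lo L, 6 ri L.
  The penult (syllable 5, lo) is light, so stress falls on the antepenult (syllable 4, pra).
  → primary stress on syllable 4.

yes: 2→4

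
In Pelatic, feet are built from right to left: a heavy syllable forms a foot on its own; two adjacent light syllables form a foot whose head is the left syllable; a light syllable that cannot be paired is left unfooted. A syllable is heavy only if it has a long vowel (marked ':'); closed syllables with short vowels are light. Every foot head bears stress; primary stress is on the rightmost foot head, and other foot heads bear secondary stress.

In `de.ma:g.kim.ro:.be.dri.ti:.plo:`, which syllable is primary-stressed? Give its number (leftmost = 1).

Weights: 1 de L, 2 ma:g H, 3 kim L, 4 ro: H, 5 be L, 6 dri L, 7 ti: H, 8 plo: H.
Parse right to left (heavy = foot alone; LL = one foot; stranded L unfooted): de (ˈma:g) kim (ˈro:) (ˈbe.dri) (ˈti:) (ˈplo:).
Foot heads: 2, 4, 5, 7, 8.
Primary stress on the rightmost head = syllable 8.
Primary stress: syllable 8 → de.ma:g.kim.ro:.be.dri.ti:.ˈplo:.

8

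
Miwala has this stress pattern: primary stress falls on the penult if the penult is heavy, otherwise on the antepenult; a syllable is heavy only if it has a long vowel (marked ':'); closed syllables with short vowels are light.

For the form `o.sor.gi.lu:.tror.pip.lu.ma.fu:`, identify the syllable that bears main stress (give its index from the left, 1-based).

Weights: 7 lu L, 8 ma L, 9 fu: H.
The penult (syllable 8, ma) is light, so stress falls on the antepenult (syllable 7, lu).
Primary stress: syllable 7 → o.sor.gi.lu:.tror.pip.ˈlu.ma.fu:.

7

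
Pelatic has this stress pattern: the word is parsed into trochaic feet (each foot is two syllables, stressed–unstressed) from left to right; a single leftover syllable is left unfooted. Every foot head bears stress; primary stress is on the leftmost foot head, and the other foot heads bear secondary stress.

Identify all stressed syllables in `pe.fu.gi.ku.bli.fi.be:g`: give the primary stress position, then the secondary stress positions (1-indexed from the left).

Parse left to right into trochaic (ˈσσ) feet: (ˈpe.fu) (ˈgi.ku) (ˈbli.fi) be:g. Syllable 7 is left unfooted.
Foot heads (stressed positions): 1, 3, 5.
End Rule Leftmost: primary stress on the leftmost head = syllable 1.
Secondary stress on 3, 5: ˈpe.fu.ˌgi.ku.ˌbli.fi.be:g.

primary 1, secondary 3, 5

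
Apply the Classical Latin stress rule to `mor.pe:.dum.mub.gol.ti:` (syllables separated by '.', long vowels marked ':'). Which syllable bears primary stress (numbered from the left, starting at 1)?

Classical Latin: stress the penult if heavy (long vowel or closed), else the antepenult.
Weights: 4 mub H, 5 gol H, 6 ti: H.
The penult (syllable 5, gol) is heavy, so it takes stress.
Stress on syllable 5: mor.pe:.dum.mub.ˈgol.ti:.

5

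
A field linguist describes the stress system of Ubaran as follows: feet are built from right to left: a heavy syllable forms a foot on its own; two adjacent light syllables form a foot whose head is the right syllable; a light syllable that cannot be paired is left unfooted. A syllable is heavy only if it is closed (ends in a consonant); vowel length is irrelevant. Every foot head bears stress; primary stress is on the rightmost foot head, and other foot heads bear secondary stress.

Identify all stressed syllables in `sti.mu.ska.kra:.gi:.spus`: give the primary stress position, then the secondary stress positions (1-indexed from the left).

primary 6, secondary 3, 5

Weights: 1 sti L, 2 mu L, 3 ska L, 4 kra: L, 5 gi: L, 6 spus H.
Parse right to left (heavy = foot alone; LL = one foot; stranded L unfooted): sti (mu.ˈska) (kra:.ˈgi:) (ˈspus).
Foot heads: 3, 5, 6.
Primary stress on the rightmost head = syllable 6.
Secondary stress on 3, 5: sti.mu.ˌska.kra:.ˌgi:.ˈspus.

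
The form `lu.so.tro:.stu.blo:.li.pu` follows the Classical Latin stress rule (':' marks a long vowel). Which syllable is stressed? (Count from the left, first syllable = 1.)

5

Classical Latin: stress the penult if heavy (long vowel or closed), else the antepenult.
Weights: 5 blo: H, 6 li L, 7 pu L.
The penult (syllable 6, li) is light, so stress falls on the antepenult (syllable 5, blo:).
Stress on syllable 5: lu.so.tro:.stu.ˈblo:.li.pu.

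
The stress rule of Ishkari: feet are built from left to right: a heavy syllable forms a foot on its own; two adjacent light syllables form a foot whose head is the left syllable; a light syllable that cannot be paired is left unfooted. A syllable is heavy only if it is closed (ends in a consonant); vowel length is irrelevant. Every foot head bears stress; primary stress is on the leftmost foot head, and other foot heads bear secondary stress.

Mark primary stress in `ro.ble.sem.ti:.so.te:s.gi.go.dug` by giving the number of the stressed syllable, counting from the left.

1

Weights: 1 ro L, 2 ble L, 3 sem H, 4 ti: L, 5 so L, 6 te:s H, 7 gi L, 8 go L, 9 dug H.
Parse left to right (heavy = foot alone; LL = one foot; stranded L unfooted): (ˈro.ble) (ˈsem) (ˈti:.so) (ˈte:s) (ˈgi.go) (ˈdug).
Foot heads: 1, 3, 4, 6, 7, 9.
Primary stress on the leftmost head = syllable 1.
Primary stress: syllable 1 → ˈro.ble.sem.ti:.so.te:s.gi.go.dug.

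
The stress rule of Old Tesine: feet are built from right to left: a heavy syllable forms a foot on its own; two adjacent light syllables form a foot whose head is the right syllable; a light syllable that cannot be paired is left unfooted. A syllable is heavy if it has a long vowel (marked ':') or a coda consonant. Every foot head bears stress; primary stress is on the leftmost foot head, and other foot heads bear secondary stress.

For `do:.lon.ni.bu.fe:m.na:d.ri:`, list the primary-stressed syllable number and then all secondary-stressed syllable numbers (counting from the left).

Weights: 1 do: H, 2 lon H, 3 ni L, 4 bu L, 5 fe:m H, 6 na:d H, 7 ri: H.
Parse right to left (heavy = foot alone; LL = one foot; stranded L unfooted): (ˈdo:) (ˈlon) (ni.ˈbu) (ˈfe:m) (ˈna:d) (ˈri:).
Foot heads: 1, 2, 4, 5, 6, 7.
Primary stress on the leftmost head = syllable 1.
Secondary stress on 2, 4, 5, 6, 7: ˈdo:.ˌlon.ni.ˌbu.ˌfe:m.ˌna:d.ˌri:.

primary 1, secondary 2, 4, 5, 6, 7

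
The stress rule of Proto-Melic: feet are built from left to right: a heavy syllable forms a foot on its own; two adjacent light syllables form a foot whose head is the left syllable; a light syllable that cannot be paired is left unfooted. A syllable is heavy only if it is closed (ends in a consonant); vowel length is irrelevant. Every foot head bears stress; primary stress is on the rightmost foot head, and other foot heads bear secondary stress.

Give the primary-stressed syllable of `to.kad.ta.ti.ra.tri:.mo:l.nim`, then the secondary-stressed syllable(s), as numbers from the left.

Weights: 1 to L, 2 kad H, 3 ta L, 4 ti L, 5 ra L, 6 tri: L, 7 mo:l H, 8 nim H.
Parse left to right (heavy = foot alone; LL = one foot; stranded L unfooted): to (ˈkad) (ˈta.ti) (ˈra.tri:) (ˈmo:l) (ˈnim).
Foot heads: 2, 3, 5, 7, 8.
Primary stress on the rightmost head = syllable 8.
Secondary stress on 2, 3, 5, 7: to.ˌkad.ˌta.ti.ˌra.tri:.ˌmo:l.ˈnim.

primary 8, secondary 2, 3, 5, 7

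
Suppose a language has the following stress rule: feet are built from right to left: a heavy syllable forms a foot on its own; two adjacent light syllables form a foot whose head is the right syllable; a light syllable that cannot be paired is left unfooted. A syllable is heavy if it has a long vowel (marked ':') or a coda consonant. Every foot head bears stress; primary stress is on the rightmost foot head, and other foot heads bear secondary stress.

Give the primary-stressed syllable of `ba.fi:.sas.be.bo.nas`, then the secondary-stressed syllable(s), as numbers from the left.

primary 6, secondary 2, 3, 5

Weights: 1 ba L, 2 fi: H, 3 sas H, 4 be L, 5 bo L, 6 nas H.
Parse right to left (heavy = foot alone; LL = one foot; stranded L unfooted): ba (ˈfi:) (ˈsas) (be.ˈbo) (ˈnas).
Foot heads: 2, 3, 5, 6.
Primary stress on the rightmost head = syllable 6.
Secondary stress on 2, 3, 5: ba.ˌfi:.ˌsas.be.ˌbo.ˈnas.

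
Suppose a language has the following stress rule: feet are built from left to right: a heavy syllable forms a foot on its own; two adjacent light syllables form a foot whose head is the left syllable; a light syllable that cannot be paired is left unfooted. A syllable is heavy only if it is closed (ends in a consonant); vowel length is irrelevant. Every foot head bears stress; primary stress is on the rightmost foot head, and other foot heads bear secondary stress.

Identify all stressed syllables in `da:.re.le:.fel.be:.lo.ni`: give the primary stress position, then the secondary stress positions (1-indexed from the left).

primary 5, secondary 1, 4

Weights: 1 da: L, 2 re L, 3 le: L, 4 fel H, 5 be: L, 6 lo L, 7 ni L.
Parse left to right (heavy = foot alone; LL = one foot; stranded L unfooted): (ˈda:.re) le: (ˈfel) (ˈbe:.lo) ni.
Foot heads: 1, 4, 5.
Primary stress on the rightmost head = syllable 5.
Secondary stress on 1, 4: ˌda:.re.le:.ˌfel.ˈbe:.lo.ni.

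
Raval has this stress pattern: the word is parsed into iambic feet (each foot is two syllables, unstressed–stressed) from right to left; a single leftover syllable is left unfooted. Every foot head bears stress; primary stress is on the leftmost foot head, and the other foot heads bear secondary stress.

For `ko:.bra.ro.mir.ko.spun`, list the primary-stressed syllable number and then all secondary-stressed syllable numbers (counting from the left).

primary 2, secondary 4, 6

Parse right to left into iambic (σˈσ) feet: (ko:.ˈbra) (ro.ˈmir) (ko.ˈspun).
Foot heads (stressed positions): 2, 4, 6.
End Rule Leftmost: primary stress on the leftmost head = syllable 2.
Secondary stress on 4, 6: ko:.ˈbra.ro.ˌmir.ko.ˌspun.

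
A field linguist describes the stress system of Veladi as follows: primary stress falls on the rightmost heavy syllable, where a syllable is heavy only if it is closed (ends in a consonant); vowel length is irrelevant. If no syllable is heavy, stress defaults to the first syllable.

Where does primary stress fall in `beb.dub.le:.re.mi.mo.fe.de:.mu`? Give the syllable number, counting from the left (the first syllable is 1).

Weights: 1 beb H, 2 dub H, 3 le: L, 4 re L, 5 mi L, 6 mo L, 7 fe L, 8 de: L, 9 mu L.
Heavy syllables in the domain: 1, 2. The rightmost is syllable 2 (dub).
Primary stress: syllable 2 → beb.ˈdub.le:.re.mi.mo.fe.de:.mu.

2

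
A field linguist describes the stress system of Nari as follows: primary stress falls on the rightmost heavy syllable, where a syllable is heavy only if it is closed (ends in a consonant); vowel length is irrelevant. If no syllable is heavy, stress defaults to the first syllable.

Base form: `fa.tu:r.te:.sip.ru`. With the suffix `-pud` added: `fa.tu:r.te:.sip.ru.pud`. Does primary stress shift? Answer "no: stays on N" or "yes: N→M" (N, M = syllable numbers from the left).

yes: 4→6

Base `fa.tu:r.te:.sip.ru` (5 syllables):
  Weights: 1 fa L, 2 tu:r H, 3 te: L, 4 sip H, 5 ru L.
  Heavy syllables in the domain: 2, 4. The rightmost is syllable 4 (sip).
  → primary stress on syllable 4.
Suffixed `fa.tu:r.te:.sip.ru.pud` (6 syllables):
  Weights: 1 fa L, 2 tu:r H, 3 te: L, 4 sip H, 5 ru L, 6 pud H.
  Heavy syllables in the domain: 2, 4, 6. The rightmost is syllable 6 (pud).
  → primary stress on syllable 6.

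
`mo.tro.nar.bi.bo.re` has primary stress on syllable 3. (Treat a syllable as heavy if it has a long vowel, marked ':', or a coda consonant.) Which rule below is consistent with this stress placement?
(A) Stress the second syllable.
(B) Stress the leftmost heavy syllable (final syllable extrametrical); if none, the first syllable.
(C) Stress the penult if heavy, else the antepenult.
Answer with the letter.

B

Rule A → syllable 2 (observed: 3).
Rule B → syllable 3 ✓.
Rule C → syllable 4 (observed: 3).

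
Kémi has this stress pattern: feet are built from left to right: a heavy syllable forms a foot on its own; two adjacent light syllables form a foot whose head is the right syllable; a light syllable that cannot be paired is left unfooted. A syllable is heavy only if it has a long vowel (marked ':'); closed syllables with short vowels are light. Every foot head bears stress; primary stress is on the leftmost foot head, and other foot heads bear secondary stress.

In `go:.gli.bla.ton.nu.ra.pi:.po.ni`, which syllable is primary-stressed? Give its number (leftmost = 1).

1

Weights: 1 go: H, 2 gli L, 3 bla L, 4 ton L, 5 nu L, 6 ra L, 7 pi: H, 8 po L, 9 ni L.
Parse left to right (heavy = foot alone; LL = one foot; stranded L unfooted): (ˈgo:) (gli.ˈbla) (ton.ˈnu) ra (ˈpi:) (po.ˈni).
Foot heads: 1, 3, 5, 7, 9.
Primary stress on the leftmost head = syllable 1.
Primary stress: syllable 1 → ˈgo:.gli.bla.ton.nu.ra.pi:.po.ni.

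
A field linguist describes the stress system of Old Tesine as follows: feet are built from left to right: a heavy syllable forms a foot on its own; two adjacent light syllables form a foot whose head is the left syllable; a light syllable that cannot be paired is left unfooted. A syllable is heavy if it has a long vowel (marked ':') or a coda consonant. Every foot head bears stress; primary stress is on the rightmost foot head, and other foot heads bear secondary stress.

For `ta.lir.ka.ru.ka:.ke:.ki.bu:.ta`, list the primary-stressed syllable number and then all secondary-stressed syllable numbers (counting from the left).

Weights: 1 ta L, 2 lir H, 3 ka L, 4 ru L, 5 ka: H, 6 ke: H, 7 ki L, 8 bu: H, 9 ta L.
Parse left to right (heavy = foot alone; LL = one foot; stranded L unfooted): ta (ˈlir) (ˈka.ru) (ˈka:) (ˈke:) ki (ˈbu:) ta.
Foot heads: 2, 3, 5, 6, 8.
Primary stress on the rightmost head = syllable 8.
Secondary stress on 2, 3, 5, 6: ta.ˌlir.ˌka.ru.ˌka:.ˌke:.ki.ˈbu:.ta.

primary 8, secondary 2, 3, 5, 6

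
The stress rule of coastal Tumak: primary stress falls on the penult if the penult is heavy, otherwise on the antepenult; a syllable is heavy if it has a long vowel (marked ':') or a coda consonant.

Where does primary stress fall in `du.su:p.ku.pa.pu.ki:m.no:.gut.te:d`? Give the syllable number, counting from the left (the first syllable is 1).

Weights: 7 no: H, 8 gut H, 9 te:d H.
The penult (syllable 8, gut) is heavy, so it takes stress.
Primary stress: syllable 8 → du.su:p.ku.pa.pu.ki:m.no:.ˈgut.te:d.

8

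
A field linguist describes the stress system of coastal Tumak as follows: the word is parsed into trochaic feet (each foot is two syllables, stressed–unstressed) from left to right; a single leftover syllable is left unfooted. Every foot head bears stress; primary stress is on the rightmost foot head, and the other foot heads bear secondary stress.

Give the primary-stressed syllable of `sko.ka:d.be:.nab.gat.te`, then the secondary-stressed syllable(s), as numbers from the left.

Parse left to right into trochaic (ˈσσ) feet: (ˈsko.ka:d) (ˈbe:.nab) (ˈgat.te).
Foot heads (stressed positions): 1, 3, 5.
End Rule Rightmost: primary stress on the rightmost head = syllable 5.
Secondary stress on 1, 3: ˌsko.ka:d.ˌbe:.nab.ˈgat.te.

primary 5, secondary 1, 3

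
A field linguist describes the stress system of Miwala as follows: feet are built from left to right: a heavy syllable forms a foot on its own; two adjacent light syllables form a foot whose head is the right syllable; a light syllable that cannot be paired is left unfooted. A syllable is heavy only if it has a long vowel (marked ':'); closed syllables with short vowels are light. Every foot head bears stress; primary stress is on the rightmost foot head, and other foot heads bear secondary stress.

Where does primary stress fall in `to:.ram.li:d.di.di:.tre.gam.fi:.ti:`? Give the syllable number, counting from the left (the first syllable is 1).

9

Weights: 1 to: H, 2 ram L, 3 li:d H, 4 di L, 5 di: H, 6 tre L, 7 gam L, 8 fi: H, 9 ti: H.
Parse left to right (heavy = foot alone; LL = one foot; stranded L unfooted): (ˈto:) ram (ˈli:d) di (ˈdi:) (tre.ˈgam) (ˈfi:) (ˈti:).
Foot heads: 1, 3, 5, 7, 8, 9.
Primary stress on the rightmost head = syllable 9.
Primary stress: syllable 9 → to:.ram.li:d.di.di:.tre.gam.fi:.ˈti:.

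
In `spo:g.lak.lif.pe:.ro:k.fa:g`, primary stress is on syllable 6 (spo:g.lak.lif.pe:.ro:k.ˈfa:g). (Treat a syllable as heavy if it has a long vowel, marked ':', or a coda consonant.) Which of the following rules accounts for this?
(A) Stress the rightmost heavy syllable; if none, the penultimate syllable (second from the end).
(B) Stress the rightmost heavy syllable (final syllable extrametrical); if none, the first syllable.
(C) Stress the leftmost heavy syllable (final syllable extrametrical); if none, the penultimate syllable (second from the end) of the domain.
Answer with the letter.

Rule A → syllable 6 ✓.
Rule B → syllable 5 (observed: 6).
Rule C → syllable 1 (observed: 6).

A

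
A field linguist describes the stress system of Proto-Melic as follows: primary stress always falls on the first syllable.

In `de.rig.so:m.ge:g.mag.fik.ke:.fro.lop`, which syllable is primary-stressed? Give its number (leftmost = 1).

1

The word has 9 syllables; the first syllable is syllable 1 (de).
Primary stress: syllable 1 → ˈde.rig.so:m.ge:g.mag.fik.ke:.fro.lop.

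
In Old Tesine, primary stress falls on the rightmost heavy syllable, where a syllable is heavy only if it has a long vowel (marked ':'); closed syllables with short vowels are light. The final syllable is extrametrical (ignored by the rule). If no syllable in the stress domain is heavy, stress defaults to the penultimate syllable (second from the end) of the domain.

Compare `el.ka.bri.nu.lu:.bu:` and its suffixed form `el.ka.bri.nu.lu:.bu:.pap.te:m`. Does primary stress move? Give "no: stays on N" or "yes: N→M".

Base `el.ka.bri.nu.lu:.bu:` (6 syllables):
  The final syllable (6, bu:) is extrametrical; the stress domain is syllables 1–5.
  Weights: 1 el L, 2 ka L, 3 bri L, 4 nu L, 5 lu: H.
  Heavy syllables in the domain: 5. The rightmost is syllable 5 (lu:).
  → primary stress on syllable 5.
Suffixed `el.ka.bri.nu.lu:.bu:.pap.te:m` (8 syllables):
  The final syllable (8, te:m) is extrametrical; the stress domain is syllables 1–7.
  Weights: 1 el L, 2 ka L, 3 bri L, 4 nu L, 5 lu: H, 6 bu: H, 7 pap L.
  Heavy syllables in the domain: 5, 6. The rightmost is syllable 6 (bu:).
  → primary stress on syllable 6.

yes: 5→6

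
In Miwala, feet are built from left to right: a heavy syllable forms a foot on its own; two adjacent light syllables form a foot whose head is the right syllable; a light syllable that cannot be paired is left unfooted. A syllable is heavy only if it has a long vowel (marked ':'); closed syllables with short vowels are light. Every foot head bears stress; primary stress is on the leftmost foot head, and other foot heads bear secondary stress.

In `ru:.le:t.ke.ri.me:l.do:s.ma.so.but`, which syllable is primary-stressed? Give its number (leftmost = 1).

1

Weights: 1 ru: H, 2 le:t H, 3 ke L, 4 ri L, 5 me:l H, 6 do:s H, 7 ma L, 8 so L, 9 but L.
Parse left to right (heavy = foot alone; LL = one foot; stranded L unfooted): (ˈru:) (ˈle:t) (ke.ˈri) (ˈme:l) (ˈdo:s) (ma.ˈso) but.
Foot heads: 1, 2, 4, 5, 6, 8.
Primary stress on the leftmost head = syllable 1.
Primary stress: syllable 1 → ˈru:.le:t.ke.ri.me:l.do:s.ma.so.but.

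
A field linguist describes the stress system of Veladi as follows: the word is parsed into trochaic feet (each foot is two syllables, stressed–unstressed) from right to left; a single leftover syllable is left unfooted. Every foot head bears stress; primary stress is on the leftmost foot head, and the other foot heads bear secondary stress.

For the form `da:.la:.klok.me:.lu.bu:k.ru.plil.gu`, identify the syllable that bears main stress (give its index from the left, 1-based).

2

Parse right to left into trochaic (ˈσσ) feet: da: (ˈla:.klok) (ˈme:.lu) (ˈbu:k.ru) (ˈplil.gu). Syllable 1 is left unfooted.
Foot heads (stressed positions): 2, 4, 6, 8.
End Rule Leftmost: primary stress on the leftmost head = syllable 2.
Primary stress: syllable 2 → da:.ˈla:.klok.me:.lu.bu:k.ru.plil.gu.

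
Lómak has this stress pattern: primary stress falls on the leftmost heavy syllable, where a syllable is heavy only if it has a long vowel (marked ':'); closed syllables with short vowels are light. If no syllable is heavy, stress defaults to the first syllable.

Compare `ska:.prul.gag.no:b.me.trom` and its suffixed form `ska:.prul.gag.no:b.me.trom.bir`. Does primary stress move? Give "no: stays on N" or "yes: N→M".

Base `ska:.prul.gag.no:b.me.trom` (6 syllables):
  Weights: 1 ska: H, 2 prul L, 3 gag L, 4 no:b H, 5 me L, 6 trom L.
  Heavy syllables in the domain: 1, 4. The leftmost is syllable 1 (ska:).
  → primary stress on syllable 1.
Suffixed `ska:.prul.gag.no:b.me.trom.bir` (7 syllables):
  Weights: 1 ska: H, 2 prul L, 3 gag L, 4 no:b H, 5 me L, 6 trom L, 7 bir L.
  Heavy syllables in the domain: 1, 4. The leftmost is syllable 1 (ska:).
  → primary stress on syllable 1.

no: stays on 1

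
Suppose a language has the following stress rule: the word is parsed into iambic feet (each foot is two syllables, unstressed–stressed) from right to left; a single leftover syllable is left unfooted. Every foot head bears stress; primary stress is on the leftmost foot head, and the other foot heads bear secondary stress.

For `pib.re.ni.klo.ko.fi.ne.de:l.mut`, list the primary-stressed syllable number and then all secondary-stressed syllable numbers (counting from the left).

Parse right to left into iambic (σˈσ) feet: pib (re.ˈni) (klo.ˈko) (fi.ˈne) (de:l.ˈmut). Syllable 1 is left unfooted.
Foot heads (stressed positions): 3, 5, 7, 9.
End Rule Leftmost: primary stress on the leftmost head = syllable 3.
Secondary stress on 5, 7, 9: pib.re.ˈni.klo.ˌko.fi.ˌne.de:l.ˌmut.

primary 3, secondary 5, 7, 9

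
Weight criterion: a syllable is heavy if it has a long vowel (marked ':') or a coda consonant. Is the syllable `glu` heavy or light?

light

`glu`: short vowel, open (no coda). Short vowel, open → light.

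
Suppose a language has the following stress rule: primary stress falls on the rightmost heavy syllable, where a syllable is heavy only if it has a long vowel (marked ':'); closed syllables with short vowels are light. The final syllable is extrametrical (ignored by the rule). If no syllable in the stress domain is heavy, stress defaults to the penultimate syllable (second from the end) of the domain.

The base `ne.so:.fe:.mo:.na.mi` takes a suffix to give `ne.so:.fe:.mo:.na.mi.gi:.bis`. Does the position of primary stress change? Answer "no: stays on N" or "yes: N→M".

yes: 4→7

Base `ne.so:.fe:.mo:.na.mi` (6 syllables):
  The final syllable (6, mi) is extrametrical; the stress domain is syllables 1–5.
  Weights: 1 ne L, 2 so: H, 3 fe: H, 4 mo: H, 5 na L.
  Heavy syllables in the domain: 2, 3, 4. The rightmost is syllable 4 (mo:).
  → primary stress on syllable 4.
Suffixed `ne.so:.fe:.mo:.na.mi.gi:.bis` (8 syllables):
  The final syllable (8, bis) is extrametrical; the stress domain is syllables 1–7.
  Weights: 1 ne L, 2 so: H, 3 fe: H, 4 mo: H, 5 na L, 6 mi L, 7 gi: H.
  Heavy syllables in the domain: 2, 3, 4, 7. The rightmost is syllable 7 (gi:).
  → primary stress on syllable 7.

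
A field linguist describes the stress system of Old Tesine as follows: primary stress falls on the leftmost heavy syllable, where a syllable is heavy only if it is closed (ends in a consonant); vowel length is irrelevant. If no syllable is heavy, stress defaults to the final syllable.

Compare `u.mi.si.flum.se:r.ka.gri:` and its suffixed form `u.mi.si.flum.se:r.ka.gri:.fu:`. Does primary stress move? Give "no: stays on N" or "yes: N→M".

Base `u.mi.si.flum.se:r.ka.gri:` (7 syllables):
  Weights: 1 u L, 2 mi L, 3 si L, 4 flum H, 5 se:r H, 6 ka L, 7 gri: L.
  Heavy syllables in the domain: 4, 5. The leftmost is syllable 4 (flum).
  → primary stress on syllable 4.
Suffixed `u.mi.si.flum.se:r.ka.gri:.fu:` (8 syllables):
  Weights: 1 u L, 2 mi L, 3 si L, 4 flum H, 5 se:r H, 6 ka L, 7 gri: L, 8 fu: L.
  Heavy syllables in the domain: 4, 5. The leftmost is syllable 4 (flum).
  → primary stress on syllable 4.

no: stays on 4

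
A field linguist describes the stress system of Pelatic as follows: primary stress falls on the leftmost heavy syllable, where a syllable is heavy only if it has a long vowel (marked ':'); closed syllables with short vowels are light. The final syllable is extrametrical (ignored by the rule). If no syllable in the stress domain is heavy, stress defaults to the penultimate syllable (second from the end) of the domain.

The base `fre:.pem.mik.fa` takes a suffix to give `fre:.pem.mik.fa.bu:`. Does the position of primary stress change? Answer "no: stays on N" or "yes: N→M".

Base `fre:.pem.mik.fa` (4 syllables):
  The final syllable (4, fa) is extrametrical; the stress domain is syllables 1–3.
  Weights: 1 fre: H, 2 pem L, 3 mik L.
  Heavy syllables in the domain: 1. The leftmost is syllable 1 (fre:).
  → primary stress on syllable 1.
Suffixed `fre:.pem.mik.fa.bu:` (5 syllables):
  The final syllable (5, bu:) is extrametrical; the stress domain is syllables 1–4.
  Weights: 1 fre: H, 2 pem L, 3 mik L, 4 fa L.
  Heavy syllables in the domain: 1. The leftmost is syllable 1 (fre:).
  → primary stress on syllable 1.

no: stays on 1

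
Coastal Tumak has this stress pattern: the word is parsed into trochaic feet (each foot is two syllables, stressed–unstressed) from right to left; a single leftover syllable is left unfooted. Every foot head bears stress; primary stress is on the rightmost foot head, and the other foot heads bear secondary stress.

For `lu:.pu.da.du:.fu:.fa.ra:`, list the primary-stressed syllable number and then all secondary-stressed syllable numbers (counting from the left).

Parse right to left into trochaic (ˈσσ) feet: lu: (ˈpu.da) (ˈdu:.fu:) (ˈfa.ra:). Syllable 1 is left unfooted.
Foot heads (stressed positions): 2, 4, 6.
End Rule Rightmost: primary stress on the rightmost head = syllable 6.
Secondary stress on 2, 4: lu:.ˌpu.da.ˌdu:.fu:.ˈfa.ra:.

primary 6, secondary 2, 4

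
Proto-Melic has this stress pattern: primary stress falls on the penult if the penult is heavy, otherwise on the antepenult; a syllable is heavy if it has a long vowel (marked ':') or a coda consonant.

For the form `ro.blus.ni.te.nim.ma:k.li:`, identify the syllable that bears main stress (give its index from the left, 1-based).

Weights: 5 nim H, 6 ma:k H, 7 li: H.
The penult (syllable 6, ma:k) is heavy, so it takes stress.
Primary stress: syllable 6 → ro.blus.ni.te.nim.ˈma:k.li:.

6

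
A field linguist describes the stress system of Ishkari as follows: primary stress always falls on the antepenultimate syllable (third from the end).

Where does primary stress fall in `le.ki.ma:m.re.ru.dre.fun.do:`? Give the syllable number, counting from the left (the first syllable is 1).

6

The word has 8 syllables; the antepenultimate syllable (third from the end) is syllable 6 (dre).
Primary stress: syllable 6 → le.ki.ma:m.re.ru.ˈdre.fun.do:.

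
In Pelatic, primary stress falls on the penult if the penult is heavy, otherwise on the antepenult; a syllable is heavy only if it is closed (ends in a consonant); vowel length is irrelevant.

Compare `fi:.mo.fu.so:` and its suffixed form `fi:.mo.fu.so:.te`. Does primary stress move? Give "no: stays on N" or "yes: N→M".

Base `fi:.mo.fu.so:` (4 syllables):
  Weights: 2 mo L, 3 fu L, 4 so: L.
  The penult (syllable 3, fu) is light, so stress falls on the antepenult (syllable 2, mo).
  → primary stress on syllable 2.
Suffixed `fi:.mo.fu.so:.te` (5 syllables):
  Weights: 3 fu L, 4 so: L, 5 te L.
  The penult (syllable 4, so:) is light, so stress falls on the antepenult (syllable 3, fu).
  → primary stress on syllable 3.

yes: 2→3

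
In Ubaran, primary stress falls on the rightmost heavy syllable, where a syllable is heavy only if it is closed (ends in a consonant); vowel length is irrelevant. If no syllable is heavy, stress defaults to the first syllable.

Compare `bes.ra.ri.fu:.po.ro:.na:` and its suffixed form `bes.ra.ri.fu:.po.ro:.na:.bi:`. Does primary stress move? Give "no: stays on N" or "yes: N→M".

Base `bes.ra.ri.fu:.po.ro:.na:` (7 syllables):
  Weights: 1 bes H, 2 ra L, 3 ri L, 4 fu: L, 5 po L, 6 ro: L, 7 na: L.
  Heavy syllables in the domain: 1. The rightmost is syllable 1 (bes).
  → primary stress on syllable 1.
Suffixed `bes.ra.ri.fu:.po.ro:.na:.bi:` (8 syllables):
  Weights: 1 bes H, 2 ra L, 3 ri L, 4 fu: L, 5 po L, 6 ro: L, 7 na: L, 8 bi: L.
  Heavy syllables in the domain: 1. The rightmost is syllable 1 (bes).
  → primary stress on syllable 1.

no: stays on 1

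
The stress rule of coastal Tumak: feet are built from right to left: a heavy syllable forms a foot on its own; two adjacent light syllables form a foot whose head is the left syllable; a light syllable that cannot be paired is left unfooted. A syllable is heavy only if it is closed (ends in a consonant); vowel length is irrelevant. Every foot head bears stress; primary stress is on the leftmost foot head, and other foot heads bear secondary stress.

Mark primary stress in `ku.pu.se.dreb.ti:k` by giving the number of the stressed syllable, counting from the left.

2

Weights: 1 ku L, 2 pu L, 3 se L, 4 dreb H, 5 ti:k H.
Parse right to left (heavy = foot alone; LL = one foot; stranded L unfooted): ku (ˈpu.se) (ˈdreb) (ˈti:k).
Foot heads: 2, 4, 5.
Primary stress on the leftmost head = syllable 2.
Primary stress: syllable 2 → ku.ˈpu.se.dreb.ti:k.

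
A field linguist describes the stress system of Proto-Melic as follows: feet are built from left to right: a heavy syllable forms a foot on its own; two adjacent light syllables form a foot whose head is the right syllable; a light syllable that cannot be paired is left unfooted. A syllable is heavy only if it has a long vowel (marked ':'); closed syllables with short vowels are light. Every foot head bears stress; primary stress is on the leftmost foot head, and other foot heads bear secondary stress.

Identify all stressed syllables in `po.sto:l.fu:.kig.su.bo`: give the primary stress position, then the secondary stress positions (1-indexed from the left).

Weights: 1 po L, 2 sto:l H, 3 fu: H, 4 kig L, 5 su L, 6 bo L.
Parse left to right (heavy = foot alone; LL = one foot; stranded L unfooted): po (ˈsto:l) (ˈfu:) (kig.ˈsu) bo.
Foot heads: 2, 3, 5.
Primary stress on the leftmost head = syllable 2.
Secondary stress on 3, 5: po.ˈsto:l.ˌfu:.kig.ˌsu.bo.

primary 2, secondary 3, 5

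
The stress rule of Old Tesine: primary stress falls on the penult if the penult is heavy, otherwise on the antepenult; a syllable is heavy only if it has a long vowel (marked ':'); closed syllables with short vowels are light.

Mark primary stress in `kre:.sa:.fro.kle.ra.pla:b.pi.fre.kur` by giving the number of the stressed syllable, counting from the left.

7

Weights: 7 pi L, 8 fre L, 9 kur L.
The penult (syllable 8, fre) is light, so stress falls on the antepenult (syllable 7, pi).
Primary stress: syllable 7 → kre:.sa:.fro.kle.ra.pla:b.ˈpi.fre.kur.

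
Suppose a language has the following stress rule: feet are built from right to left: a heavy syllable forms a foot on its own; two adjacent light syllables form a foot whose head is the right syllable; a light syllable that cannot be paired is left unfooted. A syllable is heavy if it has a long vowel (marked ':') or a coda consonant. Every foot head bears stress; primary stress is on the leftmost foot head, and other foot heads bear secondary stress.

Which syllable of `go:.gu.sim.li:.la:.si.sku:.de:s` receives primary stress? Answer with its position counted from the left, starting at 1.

1

Weights: 1 go: H, 2 gu L, 3 sim H, 4 li: H, 5 la: H, 6 si L, 7 sku: H, 8 de:s H.
Parse right to left (heavy = foot alone; LL = one foot; stranded L unfooted): (ˈgo:) gu (ˈsim) (ˈli:) (ˈla:) si (ˈsku:) (ˈde:s).
Foot heads: 1, 3, 4, 5, 7, 8.
Primary stress on the leftmost head = syllable 1.
Primary stress: syllable 1 → ˈgo:.gu.sim.li:.la:.si.sku:.de:s.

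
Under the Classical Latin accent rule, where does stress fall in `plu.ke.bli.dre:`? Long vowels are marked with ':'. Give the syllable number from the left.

2

Classical Latin: stress the penult if heavy (long vowel or closed), else the antepenult.
Weights: 2 ke L, 3 bli L, 4 dre: H.
The penult (syllable 3, bli) is light, so stress falls on the antepenult (syllable 2, ke).
Stress on syllable 2: plu.ˈke.bli.dre:.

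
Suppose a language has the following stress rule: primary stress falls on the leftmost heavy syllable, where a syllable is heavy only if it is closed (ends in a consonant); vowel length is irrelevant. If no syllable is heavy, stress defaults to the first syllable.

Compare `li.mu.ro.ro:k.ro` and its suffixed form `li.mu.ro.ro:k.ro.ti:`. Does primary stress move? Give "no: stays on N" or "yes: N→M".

Base `li.mu.ro.ro:k.ro` (5 syllables):
  Weights: 1 li L, 2 mu L, 3 ro L, 4 ro:k H, 5 ro L.
  Heavy syllables in the domain: 4. The leftmost is syllable 4 (ro:k).
  → primary stress on syllable 4.
Suffixed `li.mu.ro.ro:k.ro.ti:` (6 syllables):
  Weights: 1 li L, 2 mu L, 3 ro L, 4 ro:k H, 5 ro L, 6 ti: L.
  Heavy syllables in the domain: 4. The leftmost is syllable 4 (ro:k).
  → primary stress on syllable 4.

no: stays on 4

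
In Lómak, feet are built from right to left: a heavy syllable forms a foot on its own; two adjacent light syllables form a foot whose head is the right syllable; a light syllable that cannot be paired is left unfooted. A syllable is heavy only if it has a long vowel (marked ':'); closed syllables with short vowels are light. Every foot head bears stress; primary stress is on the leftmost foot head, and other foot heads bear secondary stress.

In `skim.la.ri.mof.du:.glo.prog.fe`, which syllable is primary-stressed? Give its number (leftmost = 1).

Weights: 1 skim L, 2 la L, 3 ri L, 4 mof L, 5 du: H, 6 glo L, 7 prog L, 8 fe L.
Parse right to left (heavy = foot alone; LL = one foot; stranded L unfooted): (skim.ˈla) (ri.ˈmof) (ˈdu:) glo (prog.ˈfe).
Foot heads: 2, 4, 5, 8.
Primary stress on the leftmost head = syllable 2.
Primary stress: syllable 2 → skim.ˈla.ri.mof.du:.glo.prog.fe.

2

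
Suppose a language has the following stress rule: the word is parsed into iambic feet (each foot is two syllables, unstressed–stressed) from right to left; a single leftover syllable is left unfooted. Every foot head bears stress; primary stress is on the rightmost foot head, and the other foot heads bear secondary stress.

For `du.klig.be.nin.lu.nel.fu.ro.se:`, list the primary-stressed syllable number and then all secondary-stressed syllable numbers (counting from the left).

Parse right to left into iambic (σˈσ) feet: du (klig.ˈbe) (nin.ˈlu) (nel.ˈfu) (ro.ˈse:). Syllable 1 is left unfooted.
Foot heads (stressed positions): 3, 5, 7, 9.
End Rule Rightmost: primary stress on the rightmost head = syllable 9.
Secondary stress on 3, 5, 7: du.klig.ˌbe.nin.ˌlu.nel.ˌfu.ro.ˈse:.

primary 9, secondary 3, 5, 7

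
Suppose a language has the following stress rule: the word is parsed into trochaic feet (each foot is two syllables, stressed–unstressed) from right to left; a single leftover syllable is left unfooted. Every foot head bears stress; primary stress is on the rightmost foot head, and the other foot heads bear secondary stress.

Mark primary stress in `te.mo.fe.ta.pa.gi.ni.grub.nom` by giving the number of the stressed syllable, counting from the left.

8

Parse right to left into trochaic (ˈσσ) feet: te (ˈmo.fe) (ˈta.pa) (ˈgi.ni) (ˈgrub.nom). Syllable 1 is left unfooted.
Foot heads (stressed positions): 2, 4, 6, 8.
End Rule Rightmost: primary stress on the rightmost head = syllable 8.
Primary stress: syllable 8 → te.mo.fe.ta.pa.gi.ni.ˈgrub.nom.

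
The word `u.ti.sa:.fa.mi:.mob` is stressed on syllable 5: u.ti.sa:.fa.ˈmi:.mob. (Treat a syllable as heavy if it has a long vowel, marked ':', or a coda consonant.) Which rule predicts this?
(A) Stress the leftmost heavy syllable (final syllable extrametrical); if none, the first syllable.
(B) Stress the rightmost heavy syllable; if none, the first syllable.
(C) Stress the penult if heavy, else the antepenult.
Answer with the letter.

Rule A → syllable 3 (observed: 5).
Rule B → syllable 6 (observed: 5).
Rule C → syllable 5 ✓.

C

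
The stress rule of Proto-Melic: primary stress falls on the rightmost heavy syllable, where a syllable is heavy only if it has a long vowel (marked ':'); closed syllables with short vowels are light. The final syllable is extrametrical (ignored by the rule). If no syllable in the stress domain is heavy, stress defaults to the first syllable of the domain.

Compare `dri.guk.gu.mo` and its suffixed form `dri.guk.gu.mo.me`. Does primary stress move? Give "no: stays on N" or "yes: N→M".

no: stays on 1

Base `dri.guk.gu.mo` (4 syllables):
  The final syllable (4, mo) is extrametrical; the stress domain is syllables 1–3.
  Weights: 1 dri L, 2 guk L, 3 gu L.
  No heavy syllable in the domain; default to the first syllable of the domain = syllable 1.
  → primary stress on syllable 1.
Suffixed `dri.guk.gu.mo.me` (5 syllables):
  The final syllable (5, me) is extrametrical; the stress domain is syllables 1–4.
  Weights: 1 dri L, 2 guk L, 3 gu L, 4 mo L.
  No heavy syllable in the domain; default to the first syllable of the domain = syllable 1.
  → primary stress on syllable 1.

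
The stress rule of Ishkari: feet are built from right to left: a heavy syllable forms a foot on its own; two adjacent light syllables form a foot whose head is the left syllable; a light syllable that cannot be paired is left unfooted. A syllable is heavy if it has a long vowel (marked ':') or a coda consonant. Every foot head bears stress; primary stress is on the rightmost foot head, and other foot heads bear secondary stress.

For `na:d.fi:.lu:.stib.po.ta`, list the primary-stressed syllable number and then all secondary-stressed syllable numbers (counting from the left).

Weights: 1 na:d H, 2 fi: H, 3 lu: H, 4 stib H, 5 po L, 6 ta L.
Parse right to left (heavy = foot alone; LL = one foot; stranded L unfooted): (ˈna:d) (ˈfi:) (ˈlu:) (ˈstib) (ˈpo.ta).
Foot heads: 1, 2, 3, 4, 5.
Primary stress on the rightmost head = syllable 5.
Secondary stress on 1, 2, 3, 4: ˌna:d.ˌfi:.ˌlu:.ˌstib.ˈpo.ta.

primary 5, secondary 1, 2, 3, 4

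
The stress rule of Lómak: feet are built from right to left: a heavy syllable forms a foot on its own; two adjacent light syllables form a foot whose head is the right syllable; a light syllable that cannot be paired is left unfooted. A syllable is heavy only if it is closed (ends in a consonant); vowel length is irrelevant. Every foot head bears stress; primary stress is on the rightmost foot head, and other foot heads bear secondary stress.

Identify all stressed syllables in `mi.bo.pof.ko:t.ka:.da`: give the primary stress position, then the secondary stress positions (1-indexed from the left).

Weights: 1 mi L, 2 bo L, 3 pof H, 4 ko:t H, 5 ka: L, 6 da L.
Parse right to left (heavy = foot alone; LL = one foot; stranded L unfooted): (mi.ˈbo) (ˈpof) (ˈko:t) (ka:.ˈda).
Foot heads: 2, 3, 4, 6.
Primary stress on the rightmost head = syllable 6.
Secondary stress on 2, 3, 4: mi.ˌbo.ˌpof.ˌko:t.ka:.ˈda.

primary 6, secondary 2, 3, 4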